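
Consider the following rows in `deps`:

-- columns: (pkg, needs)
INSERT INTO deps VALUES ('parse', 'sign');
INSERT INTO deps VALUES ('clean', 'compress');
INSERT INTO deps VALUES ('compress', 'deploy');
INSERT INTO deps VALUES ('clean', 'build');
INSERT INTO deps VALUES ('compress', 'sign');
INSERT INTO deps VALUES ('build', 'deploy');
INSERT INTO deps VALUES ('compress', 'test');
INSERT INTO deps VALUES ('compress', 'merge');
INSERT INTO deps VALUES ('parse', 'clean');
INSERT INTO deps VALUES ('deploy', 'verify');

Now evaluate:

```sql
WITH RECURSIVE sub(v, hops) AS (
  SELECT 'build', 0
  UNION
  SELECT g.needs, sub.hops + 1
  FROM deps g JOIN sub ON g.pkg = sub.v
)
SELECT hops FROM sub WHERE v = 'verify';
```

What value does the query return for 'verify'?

2

Base: (build, hops=0).
Iteration 1: edges from {build} -> (deploy, hops=1).
Iteration 2: edges from {deploy} -> (verify, hops=2).
Iteration 3: no outgoing edges from {verify}; recursion stops.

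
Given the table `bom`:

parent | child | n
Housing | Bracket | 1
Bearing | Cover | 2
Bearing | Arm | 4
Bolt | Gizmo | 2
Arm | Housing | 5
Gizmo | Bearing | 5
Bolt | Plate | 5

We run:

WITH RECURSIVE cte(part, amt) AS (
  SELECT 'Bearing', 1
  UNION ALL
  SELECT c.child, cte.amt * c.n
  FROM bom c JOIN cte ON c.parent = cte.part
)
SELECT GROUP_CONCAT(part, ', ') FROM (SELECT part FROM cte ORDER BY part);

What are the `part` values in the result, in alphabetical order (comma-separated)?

Arm, Bearing, Bracket, Cover, Housing

Base: (Bearing, amt=1).
Iteration 1: components of {Bearing} -> Arm = 1*4 = 4, Cover = 1*2 = 2.
Iteration 2: components of {Arm,Cover} -> Housing = 4*5 = 20.
Iteration 3: components of {Housing} -> Bracket = 20*1 = 20.
Iteration 4: no further components; recursion stops.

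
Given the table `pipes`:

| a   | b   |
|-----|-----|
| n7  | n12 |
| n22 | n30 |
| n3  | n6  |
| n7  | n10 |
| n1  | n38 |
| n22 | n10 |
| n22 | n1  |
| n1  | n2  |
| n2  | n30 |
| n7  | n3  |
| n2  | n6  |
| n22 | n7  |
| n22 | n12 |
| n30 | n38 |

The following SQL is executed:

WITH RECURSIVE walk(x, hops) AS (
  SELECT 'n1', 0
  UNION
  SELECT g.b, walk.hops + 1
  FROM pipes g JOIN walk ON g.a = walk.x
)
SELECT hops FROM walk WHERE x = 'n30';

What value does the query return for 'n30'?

2

Base: (n1, hops=0).
Iteration 1: edges from {n1} -> (n2, hops=1), (n38, hops=1).
Iteration 2: edges from {n2,n38} -> (n30, hops=2), (n6, hops=2).
Iteration 3: edges from {n30,n6} -> (n38, hops=3).
Iteration 4: no outgoing edges from {n38}; recursion stops.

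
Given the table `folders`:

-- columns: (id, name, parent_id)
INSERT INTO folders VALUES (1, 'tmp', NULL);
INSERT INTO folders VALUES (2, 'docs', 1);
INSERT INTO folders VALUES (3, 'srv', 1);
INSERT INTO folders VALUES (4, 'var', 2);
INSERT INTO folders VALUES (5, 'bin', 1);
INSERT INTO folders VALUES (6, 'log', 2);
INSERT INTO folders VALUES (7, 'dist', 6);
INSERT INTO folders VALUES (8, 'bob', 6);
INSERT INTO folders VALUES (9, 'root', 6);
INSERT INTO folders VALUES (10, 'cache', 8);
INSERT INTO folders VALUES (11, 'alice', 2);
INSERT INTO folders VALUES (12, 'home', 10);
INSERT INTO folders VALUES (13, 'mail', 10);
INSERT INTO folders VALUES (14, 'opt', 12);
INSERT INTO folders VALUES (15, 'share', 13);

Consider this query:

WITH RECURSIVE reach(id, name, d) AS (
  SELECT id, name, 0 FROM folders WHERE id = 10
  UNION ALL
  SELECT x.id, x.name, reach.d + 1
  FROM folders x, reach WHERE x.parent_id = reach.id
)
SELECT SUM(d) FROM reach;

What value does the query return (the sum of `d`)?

Base: id=10 (cache) at d 0.
Iteration 1: rows with parent_id in {10} -> home (id 12, d 1), mail (id 13, d 1).
Iteration 2: rows with parent_id in {12,13} -> opt (id 14, d 2), share (id 15, d 2).
Iteration 3: no rows with parent_id in {14,15}; recursion stops.
SUM(d) = 0 + 1 + 1 + 2 + 2 = 6.

6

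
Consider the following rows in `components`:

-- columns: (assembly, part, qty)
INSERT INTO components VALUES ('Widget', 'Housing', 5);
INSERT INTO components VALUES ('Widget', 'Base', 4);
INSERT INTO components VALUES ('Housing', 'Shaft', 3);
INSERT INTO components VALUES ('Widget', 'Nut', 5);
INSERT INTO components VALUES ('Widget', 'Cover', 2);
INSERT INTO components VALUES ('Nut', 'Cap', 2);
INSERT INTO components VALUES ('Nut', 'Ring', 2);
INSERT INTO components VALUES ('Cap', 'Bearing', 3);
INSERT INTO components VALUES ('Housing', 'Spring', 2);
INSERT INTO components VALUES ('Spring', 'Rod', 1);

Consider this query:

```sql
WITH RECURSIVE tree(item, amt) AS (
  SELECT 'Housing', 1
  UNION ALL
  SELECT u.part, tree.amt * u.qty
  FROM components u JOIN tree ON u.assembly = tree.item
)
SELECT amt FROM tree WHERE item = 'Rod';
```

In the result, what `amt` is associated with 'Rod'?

Base: (Housing, amt=1).
Iteration 1: components of {Housing} -> Shaft = 1*3 = 3, Spring = 1*2 = 2.
Iteration 2: components of {Shaft,Spring} -> Rod = 2*1 = 2.
Iteration 3: no further components; recursion stops.

2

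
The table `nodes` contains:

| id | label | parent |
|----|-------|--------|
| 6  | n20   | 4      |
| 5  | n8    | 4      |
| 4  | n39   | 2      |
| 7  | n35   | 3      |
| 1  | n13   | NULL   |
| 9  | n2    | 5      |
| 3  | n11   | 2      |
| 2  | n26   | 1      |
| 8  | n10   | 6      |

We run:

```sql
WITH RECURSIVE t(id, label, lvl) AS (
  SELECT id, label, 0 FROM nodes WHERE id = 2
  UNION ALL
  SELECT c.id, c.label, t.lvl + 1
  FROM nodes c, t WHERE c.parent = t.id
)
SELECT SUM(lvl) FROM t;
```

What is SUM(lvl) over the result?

Base: id=2 (n26) at lvl 0.
Iteration 1: rows with parent in {2} -> n11 (id 3, lvl 1), n39 (id 4, lvl 1).
Iteration 2: rows with parent in {3,4} -> n8 (id 5, lvl 2), n20 (id 6, lvl 2), n35 (id 7, lvl 2).
Iteration 3: rows with parent in {5,6,7} -> n10 (id 8, lvl 3), n2 (id 9, lvl 3).
Iteration 4: no rows with parent in {8,9}; recursion stops.
SUM(lvl) = 0 + 1 + 1 + 2 + 2 + 2 + 3 + 3 = 14.

14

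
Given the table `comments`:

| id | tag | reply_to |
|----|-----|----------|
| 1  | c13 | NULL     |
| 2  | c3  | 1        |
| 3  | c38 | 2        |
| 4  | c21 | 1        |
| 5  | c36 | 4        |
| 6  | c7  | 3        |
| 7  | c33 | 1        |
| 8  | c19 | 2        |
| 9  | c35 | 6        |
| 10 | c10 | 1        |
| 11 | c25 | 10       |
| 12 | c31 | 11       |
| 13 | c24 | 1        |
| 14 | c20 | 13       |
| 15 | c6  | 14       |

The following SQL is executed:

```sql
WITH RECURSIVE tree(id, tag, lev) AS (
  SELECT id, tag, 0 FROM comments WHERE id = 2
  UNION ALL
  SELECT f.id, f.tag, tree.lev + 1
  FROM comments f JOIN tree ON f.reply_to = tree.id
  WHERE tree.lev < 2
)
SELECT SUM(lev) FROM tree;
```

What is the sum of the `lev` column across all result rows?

4

Base: id=2 (c3) at lev 0.
Iteration 1: rows with reply_to in {2} -> c38 (id 3, lev 1), c19 (id 8, lev 1).
Iteration 2: rows with reply_to in {3,8} -> c7 (id 6, lev 2).
Iteration 3: lev < 2 fails for all current rows; recursion stops.
SUM(lev) = 0 + 1 + 1 + 2 = 4.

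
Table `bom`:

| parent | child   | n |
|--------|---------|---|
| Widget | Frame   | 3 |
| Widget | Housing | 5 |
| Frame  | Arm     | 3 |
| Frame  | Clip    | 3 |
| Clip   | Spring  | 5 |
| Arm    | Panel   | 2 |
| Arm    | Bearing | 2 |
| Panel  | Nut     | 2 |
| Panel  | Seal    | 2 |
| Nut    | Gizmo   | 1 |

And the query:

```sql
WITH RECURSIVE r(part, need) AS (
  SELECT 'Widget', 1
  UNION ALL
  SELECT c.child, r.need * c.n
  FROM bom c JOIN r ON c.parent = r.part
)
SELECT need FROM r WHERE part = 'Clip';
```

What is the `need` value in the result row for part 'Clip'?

9

Base: (Widget, need=1).
Iteration 1: components of {Widget} -> Frame = 1*3 = 3, Housing = 1*5 = 5.
Iteration 2: components of {Frame,Housing} -> Arm = 3*3 = 9, Clip = 3*3 = 9.
Iteration 3: components of {Arm,Clip} -> Bearing = 9*2 = 18, Panel = 9*2 = 18, Spring = 9*5 = 45.
Iteration 4: components of {Bearing,Panel,Spring} -> Nut = 18*2 = 36, Seal = 18*2 = 36.
Iteration 5: components of {Nut,Seal} -> Gizmo = 36*1 = 36.
Iteration 6: no further components; recursion stops.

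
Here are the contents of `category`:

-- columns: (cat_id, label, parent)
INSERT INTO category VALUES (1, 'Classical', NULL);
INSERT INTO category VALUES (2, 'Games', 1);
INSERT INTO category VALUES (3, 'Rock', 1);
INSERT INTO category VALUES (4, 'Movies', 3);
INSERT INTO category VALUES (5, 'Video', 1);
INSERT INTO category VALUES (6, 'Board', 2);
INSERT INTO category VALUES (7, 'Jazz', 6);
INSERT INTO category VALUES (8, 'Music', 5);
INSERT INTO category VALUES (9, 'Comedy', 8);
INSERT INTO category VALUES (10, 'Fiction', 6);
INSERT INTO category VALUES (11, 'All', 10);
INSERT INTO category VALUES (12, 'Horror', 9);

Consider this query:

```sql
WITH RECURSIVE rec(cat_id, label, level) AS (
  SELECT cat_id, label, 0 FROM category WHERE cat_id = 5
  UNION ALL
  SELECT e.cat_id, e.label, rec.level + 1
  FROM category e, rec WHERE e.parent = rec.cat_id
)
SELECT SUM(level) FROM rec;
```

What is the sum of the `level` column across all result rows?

6

Base: cat_id=5 (Video) at level 0.
Iteration 1: rows with parent in {5} -> Music (id 8, level 1).
Iteration 2: rows with parent in {8} -> Comedy (id 9, level 2).
Iteration 3: rows with parent in {9} -> Horror (id 12, level 3).
Iteration 4: no rows with parent in {12}; recursion stops.
SUM(level) = 0 + 1 + 2 + 3 = 6.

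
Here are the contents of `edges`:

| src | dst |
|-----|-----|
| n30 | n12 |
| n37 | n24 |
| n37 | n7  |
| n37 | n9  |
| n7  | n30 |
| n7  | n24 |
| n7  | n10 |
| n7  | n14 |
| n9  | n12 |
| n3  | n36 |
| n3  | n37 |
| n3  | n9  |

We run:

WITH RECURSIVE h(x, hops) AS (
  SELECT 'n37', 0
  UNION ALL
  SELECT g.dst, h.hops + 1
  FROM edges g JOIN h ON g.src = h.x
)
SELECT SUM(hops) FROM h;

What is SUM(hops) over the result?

16

Base: (n37, hops=0).
Iteration 1: edges from {n37} -> (n24, hops=1), (n7, hops=1), (n9, hops=1).
Iteration 2: edges from {n24,n7,n9} -> (n10, hops=2), (n12, hops=2), (n14, hops=2), (n24, hops=2), (n30, hops=2).
Iteration 3: edges from {n10,n12,n14,n24,n30} -> (n12, hops=3).
Iteration 4: no outgoing edges from {n12}; recursion stops.
SUM(hops) = 0 + 1 + 1 + 1 + 2 + 2 + 2 + 2 + 2 + 3 = 16.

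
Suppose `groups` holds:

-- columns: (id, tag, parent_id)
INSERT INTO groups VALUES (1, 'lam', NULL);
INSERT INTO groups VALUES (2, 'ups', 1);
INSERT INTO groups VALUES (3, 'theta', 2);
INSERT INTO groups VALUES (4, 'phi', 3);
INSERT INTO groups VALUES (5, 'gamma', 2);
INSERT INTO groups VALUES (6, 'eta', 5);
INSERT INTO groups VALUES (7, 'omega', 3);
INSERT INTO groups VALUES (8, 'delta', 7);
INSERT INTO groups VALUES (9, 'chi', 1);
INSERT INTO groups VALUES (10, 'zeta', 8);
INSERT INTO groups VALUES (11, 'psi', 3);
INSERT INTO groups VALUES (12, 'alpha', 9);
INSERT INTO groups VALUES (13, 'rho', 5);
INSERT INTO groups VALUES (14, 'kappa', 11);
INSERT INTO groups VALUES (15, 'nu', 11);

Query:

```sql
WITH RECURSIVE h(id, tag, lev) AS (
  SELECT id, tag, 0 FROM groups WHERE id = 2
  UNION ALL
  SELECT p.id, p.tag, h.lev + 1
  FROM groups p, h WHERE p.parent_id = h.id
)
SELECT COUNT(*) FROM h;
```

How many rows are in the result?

Base: id=2 (ups) at lev 0.
Iteration 1: rows with parent_id in {2} -> theta (id 3, lev 1), gamma (id 5, lev 1).
Iteration 2: rows with parent_id in {3,5} -> phi (id 4, lev 2), eta (id 6, lev 2), omega (id 7, lev 2), psi (id 11, lev 2), rho (id 13, lev 2).
Iteration 3: rows with parent_id in {4,6,7,11,13} -> delta (id 8, lev 3), kappa (id 14, lev 3), nu (id 15, lev 3).
Iteration 4: rows with parent_id in {8,14,15} -> zeta (id 10, lev 4).
Iteration 5: no rows with parent_id in {10}; recursion stops.
Total rows emitted: 12.

12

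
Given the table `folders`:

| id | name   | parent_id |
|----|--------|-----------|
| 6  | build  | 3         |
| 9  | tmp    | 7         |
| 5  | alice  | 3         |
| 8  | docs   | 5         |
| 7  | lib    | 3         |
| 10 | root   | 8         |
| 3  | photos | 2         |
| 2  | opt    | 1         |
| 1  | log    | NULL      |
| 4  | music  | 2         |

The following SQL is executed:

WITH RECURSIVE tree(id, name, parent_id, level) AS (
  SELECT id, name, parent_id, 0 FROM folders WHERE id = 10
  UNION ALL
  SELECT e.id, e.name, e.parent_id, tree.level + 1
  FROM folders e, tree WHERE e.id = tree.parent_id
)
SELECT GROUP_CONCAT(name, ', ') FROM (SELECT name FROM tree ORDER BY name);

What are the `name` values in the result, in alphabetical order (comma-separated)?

Base: id=10 (root), parent_id=8, level 0.
Iteration 1: join on id=8 -> docs (id 8, parent_id=5, level 1).
Iteration 2: join on id=5 -> alice (id 5, parent_id=3, level 2).
Iteration 3: join on id=3 -> photos (id 3, parent_id=2, level 3).
Iteration 4: join on id=2 -> opt (id 2, parent_id=1, level 4).
Iteration 5: join on id=1 -> log (id 1, parent_id=NULL, level 5).
Iteration 6: parent_id is NULL; no match; recursion stops.

alice, docs, log, opt, photos, root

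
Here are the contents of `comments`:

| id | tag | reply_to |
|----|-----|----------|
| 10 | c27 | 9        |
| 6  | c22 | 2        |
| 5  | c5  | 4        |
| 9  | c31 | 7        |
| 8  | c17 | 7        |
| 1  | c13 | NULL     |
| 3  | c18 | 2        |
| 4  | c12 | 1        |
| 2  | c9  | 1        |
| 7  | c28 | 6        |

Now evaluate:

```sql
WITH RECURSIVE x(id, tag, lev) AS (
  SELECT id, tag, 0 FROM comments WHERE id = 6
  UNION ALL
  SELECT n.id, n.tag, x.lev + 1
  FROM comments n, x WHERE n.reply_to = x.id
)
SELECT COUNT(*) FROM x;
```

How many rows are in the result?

Base: id=6 (c22) at lev 0.
Iteration 1: rows with reply_to in {6} -> c28 (id 7, lev 1).
Iteration 2: rows with reply_to in {7} -> c17 (id 8, lev 2), c31 (id 9, lev 2).
Iteration 3: rows with reply_to in {8,9} -> c27 (id 10, lev 3).
Iteration 4: no rows with reply_to in {10}; recursion stops.
Total rows emitted: 5.

5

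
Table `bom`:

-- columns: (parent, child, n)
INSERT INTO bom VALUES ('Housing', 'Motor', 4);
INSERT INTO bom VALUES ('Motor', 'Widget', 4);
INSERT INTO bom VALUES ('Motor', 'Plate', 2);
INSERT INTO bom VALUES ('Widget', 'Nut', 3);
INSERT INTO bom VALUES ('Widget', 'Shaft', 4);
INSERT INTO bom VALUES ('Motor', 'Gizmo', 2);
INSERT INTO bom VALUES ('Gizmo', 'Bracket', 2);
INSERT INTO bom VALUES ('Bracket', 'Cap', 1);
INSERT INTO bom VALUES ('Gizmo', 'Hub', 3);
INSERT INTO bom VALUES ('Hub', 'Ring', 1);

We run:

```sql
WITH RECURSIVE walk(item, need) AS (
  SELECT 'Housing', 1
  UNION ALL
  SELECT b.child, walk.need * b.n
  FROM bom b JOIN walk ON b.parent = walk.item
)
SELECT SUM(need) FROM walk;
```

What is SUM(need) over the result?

Base: (Housing, need=1).
Iteration 1: components of {Housing} -> Motor = 1*4 = 4.
Iteration 2: components of {Motor} -> Gizmo = 4*2 = 8, Plate = 4*2 = 8, Widget = 4*4 = 16.
Iteration 3: components of {Gizmo,Plate,Widget} -> Bracket = 8*2 = 16, Hub = 8*3 = 24, Nut = 16*3 = 48, Shaft = 16*4 = 64.
Iteration 4: components of {Bracket,Hub,Nut,Shaft} -> Cap = 16*1 = 16, Ring = 24*1 = 24.
Iteration 5: no further components; recursion stops.
SUM(need) = 1 + 4 + 16 + 8 + 8 + 48 + 64 + 16 + 24 + 16 + 24 = 229.

229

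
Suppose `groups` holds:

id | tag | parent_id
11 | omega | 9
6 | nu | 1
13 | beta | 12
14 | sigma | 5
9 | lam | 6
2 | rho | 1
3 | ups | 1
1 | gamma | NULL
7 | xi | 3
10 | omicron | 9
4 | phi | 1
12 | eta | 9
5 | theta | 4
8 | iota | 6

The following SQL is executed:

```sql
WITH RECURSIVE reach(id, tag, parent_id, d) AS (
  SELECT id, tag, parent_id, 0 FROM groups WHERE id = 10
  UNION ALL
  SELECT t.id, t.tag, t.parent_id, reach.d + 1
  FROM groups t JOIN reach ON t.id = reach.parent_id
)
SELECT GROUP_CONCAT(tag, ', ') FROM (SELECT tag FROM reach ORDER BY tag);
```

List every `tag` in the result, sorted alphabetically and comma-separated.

gamma, lam, nu, omicron

Base: id=10 (omicron), parent_id=9, d 0.
Iteration 1: join on id=9 -> lam (id 9, parent_id=6, d 1).
Iteration 2: join on id=6 -> nu (id 6, parent_id=1, d 2).
Iteration 3: join on id=1 -> gamma (id 1, parent_id=NULL, d 3).
Iteration 4: parent_id is NULL; no match; recursion stops.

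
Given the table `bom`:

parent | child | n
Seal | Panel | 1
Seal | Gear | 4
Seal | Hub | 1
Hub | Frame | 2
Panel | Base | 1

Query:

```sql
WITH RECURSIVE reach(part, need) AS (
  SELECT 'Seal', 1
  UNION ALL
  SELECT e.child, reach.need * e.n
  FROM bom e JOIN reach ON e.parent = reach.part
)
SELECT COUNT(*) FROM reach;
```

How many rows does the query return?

6

Base: (Seal, need=1).
Iteration 1: components of {Seal} -> Gear = 1*4 = 4, Hub = 1*1 = 1, Panel = 1*1 = 1.
Iteration 2: components of {Gear,Hub,Panel} -> Base = 1*1 = 1, Frame = 1*2 = 2.
Iteration 3: no further components; recursion stops.
Total rows emitted: 6.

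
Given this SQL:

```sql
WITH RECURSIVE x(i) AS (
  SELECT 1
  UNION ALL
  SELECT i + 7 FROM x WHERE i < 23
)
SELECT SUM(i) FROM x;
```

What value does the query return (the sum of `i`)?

Base: i=1.
Iteration 1: 1 < 23 holds -> i = 1 + 7 = 8.
Iteration 2: 8 < 23 holds -> i = 8 + 7 = 15.
Iteration 3: 15 < 23 holds -> i = 15 + 7 = 22.
Iteration 4: 22 < 23 holds -> i = 22 + 7 = 29.
Iteration 5: 29 < 23 fails; recursion stops.
SUM(i) = 1 + 8 + 15 + 22 + 29 = 75.

75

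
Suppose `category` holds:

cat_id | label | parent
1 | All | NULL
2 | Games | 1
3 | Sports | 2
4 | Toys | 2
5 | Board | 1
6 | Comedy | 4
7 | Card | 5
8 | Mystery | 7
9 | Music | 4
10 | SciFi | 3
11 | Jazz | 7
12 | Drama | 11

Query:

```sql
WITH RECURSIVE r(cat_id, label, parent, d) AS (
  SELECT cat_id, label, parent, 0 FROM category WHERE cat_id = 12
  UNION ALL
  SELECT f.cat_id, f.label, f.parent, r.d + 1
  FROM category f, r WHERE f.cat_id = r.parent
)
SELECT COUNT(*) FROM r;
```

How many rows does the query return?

5

Base: cat_id=12 (Drama), parent=11, d 0.
Iteration 1: join on cat_id=11 -> Jazz (id 11, parent=7, d 1).
Iteration 2: join on cat_id=7 -> Card (id 7, parent=5, d 2).
Iteration 3: join on cat_id=5 -> Board (id 5, parent=1, d 3).
Iteration 4: join on cat_id=1 -> All (id 1, parent=NULL, d 4).
Iteration 5: parent is NULL; no match; recursion stops.
Total rows emitted: 5.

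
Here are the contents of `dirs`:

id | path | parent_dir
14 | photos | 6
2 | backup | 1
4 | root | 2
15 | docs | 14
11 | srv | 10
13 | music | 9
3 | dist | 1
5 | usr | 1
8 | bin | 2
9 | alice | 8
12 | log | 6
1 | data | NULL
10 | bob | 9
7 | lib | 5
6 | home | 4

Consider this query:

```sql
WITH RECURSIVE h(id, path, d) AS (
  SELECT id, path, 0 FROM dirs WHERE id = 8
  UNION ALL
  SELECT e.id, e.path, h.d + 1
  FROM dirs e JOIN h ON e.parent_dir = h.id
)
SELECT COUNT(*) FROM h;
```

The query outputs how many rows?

5

Base: id=8 (bin) at d 0.
Iteration 1: rows with parent_dir in {8} -> alice (id 9, d 1).
Iteration 2: rows with parent_dir in {9} -> bob (id 10, d 2), music (id 13, d 2).
Iteration 3: rows with parent_dir in {10,13} -> srv (id 11, d 3).
Iteration 4: no rows with parent_dir in {11}; recursion stops.
Total rows emitted: 5.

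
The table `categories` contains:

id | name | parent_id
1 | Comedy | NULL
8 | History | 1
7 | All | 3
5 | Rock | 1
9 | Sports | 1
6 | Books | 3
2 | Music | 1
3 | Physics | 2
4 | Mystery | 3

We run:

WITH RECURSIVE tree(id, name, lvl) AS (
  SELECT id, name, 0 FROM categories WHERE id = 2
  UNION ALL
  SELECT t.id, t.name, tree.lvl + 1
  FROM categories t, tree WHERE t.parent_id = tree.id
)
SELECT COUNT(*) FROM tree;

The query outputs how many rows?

5

Base: id=2 (Music) at lvl 0.
Iteration 1: rows with parent_id in {2} -> Physics (id 3, lvl 1).
Iteration 2: rows with parent_id in {3} -> Mystery (id 4, lvl 2), Books (id 6, lvl 2), All (id 7, lvl 2).
Iteration 3: no rows with parent_id in {4,6,7}; recursion stops.
Total rows emitted: 5.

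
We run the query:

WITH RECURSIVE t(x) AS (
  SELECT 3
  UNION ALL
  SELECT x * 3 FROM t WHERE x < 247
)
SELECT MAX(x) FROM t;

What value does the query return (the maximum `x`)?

Base: x=3.
Iteration 1: 3 < 247 holds -> x = 3 * 3 = 9.
Iteration 2: 9 < 247 holds -> x = 9 * 3 = 27.
Iteration 3: 27 < 247 holds -> x = 27 * 3 = 81.
Iteration 4: 81 < 247 holds -> x = 81 * 3 = 243.
Iteration 5: 243 < 247 holds -> x = 243 * 3 = 729.
Iteration 6: 729 < 247 fails; recursion stops.
x values: 3, 9, 27, 81, 243, 729; the maximum is 729.

729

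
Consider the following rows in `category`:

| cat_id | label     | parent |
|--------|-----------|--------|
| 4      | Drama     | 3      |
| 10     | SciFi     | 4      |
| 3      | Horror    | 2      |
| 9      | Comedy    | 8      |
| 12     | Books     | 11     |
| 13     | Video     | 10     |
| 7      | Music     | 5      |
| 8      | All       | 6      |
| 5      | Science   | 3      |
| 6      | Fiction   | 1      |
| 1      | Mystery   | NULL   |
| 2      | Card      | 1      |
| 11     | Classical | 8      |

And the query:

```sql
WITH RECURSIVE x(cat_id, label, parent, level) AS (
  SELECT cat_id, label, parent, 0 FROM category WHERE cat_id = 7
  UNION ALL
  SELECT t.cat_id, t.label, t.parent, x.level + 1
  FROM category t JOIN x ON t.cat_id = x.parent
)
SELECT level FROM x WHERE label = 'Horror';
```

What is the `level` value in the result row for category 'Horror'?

2

Base: cat_id=7 (Music), parent=5, level 0.
Iteration 1: join on cat_id=5 -> Science (id 5, parent=3, level 1).
Iteration 2: join on cat_id=3 -> Horror (id 3, parent=2, level 2).
Iteration 3: join on cat_id=2 -> Card (id 2, parent=1, level 3).
Iteration 4: join on cat_id=1 -> Mystery (id 1, parent=NULL, level 4).
Iteration 5: parent is NULL; no match; recursion stops.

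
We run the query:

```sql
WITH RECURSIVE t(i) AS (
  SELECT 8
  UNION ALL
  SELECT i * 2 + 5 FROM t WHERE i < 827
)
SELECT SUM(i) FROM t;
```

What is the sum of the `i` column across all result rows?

Base: i=8.
Iteration 1: 8 < 827 holds -> i = 8 * 2 + 5 = 21.
Iteration 2: 21 < 827 holds -> i = 21 * 2 + 5 = 47.
Iteration 3: 47 < 827 holds -> i = 47 * 2 + 5 = 99.
Iteration 4: 99 < 827 holds -> i = 99 * 2 + 5 = 203.
Iteration 5: 203 < 827 holds -> i = 203 * 2 + 5 = 411.
Iteration 6: 411 < 827 holds -> i = 411 * 2 + 5 = 827.
Iteration 7: 827 < 827 fails; recursion stops.
SUM(i) = 8 + 21 + 47 + 99 + 203 + 411 + 827 = 1616.

1616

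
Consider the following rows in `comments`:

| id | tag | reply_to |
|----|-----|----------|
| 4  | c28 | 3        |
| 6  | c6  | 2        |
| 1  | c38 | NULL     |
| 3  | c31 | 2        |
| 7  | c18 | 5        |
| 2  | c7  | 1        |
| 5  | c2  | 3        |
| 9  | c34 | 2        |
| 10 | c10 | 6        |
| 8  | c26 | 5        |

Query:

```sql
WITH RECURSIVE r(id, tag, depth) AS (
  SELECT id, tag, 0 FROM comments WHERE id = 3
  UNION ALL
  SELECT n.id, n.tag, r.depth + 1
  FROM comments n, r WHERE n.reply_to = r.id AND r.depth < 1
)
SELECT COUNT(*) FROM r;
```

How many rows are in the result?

3

Base: id=3 (c31) at depth 0.
Iteration 1: rows with reply_to in {3} -> c28 (id 4, depth 1), c2 (id 5, depth 1).
Iteration 2: depth < 1 fails for all current rows; recursion stops.
Total rows emitted: 3.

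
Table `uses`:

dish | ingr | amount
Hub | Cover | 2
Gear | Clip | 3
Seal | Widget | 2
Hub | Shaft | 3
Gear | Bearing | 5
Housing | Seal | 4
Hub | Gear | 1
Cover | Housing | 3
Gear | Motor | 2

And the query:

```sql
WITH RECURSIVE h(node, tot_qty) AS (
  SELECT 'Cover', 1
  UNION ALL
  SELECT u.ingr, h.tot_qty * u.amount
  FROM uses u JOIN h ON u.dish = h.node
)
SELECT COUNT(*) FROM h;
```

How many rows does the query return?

4

Base: (Cover, tot_qty=1).
Iteration 1: components of {Cover} -> Housing = 1*3 = 3.
Iteration 2: components of {Housing} -> Seal = 3*4 = 12.
Iteration 3: components of {Seal} -> Widget = 12*2 = 24.
Iteration 4: no further components; recursion stops.
Total rows emitted: 4.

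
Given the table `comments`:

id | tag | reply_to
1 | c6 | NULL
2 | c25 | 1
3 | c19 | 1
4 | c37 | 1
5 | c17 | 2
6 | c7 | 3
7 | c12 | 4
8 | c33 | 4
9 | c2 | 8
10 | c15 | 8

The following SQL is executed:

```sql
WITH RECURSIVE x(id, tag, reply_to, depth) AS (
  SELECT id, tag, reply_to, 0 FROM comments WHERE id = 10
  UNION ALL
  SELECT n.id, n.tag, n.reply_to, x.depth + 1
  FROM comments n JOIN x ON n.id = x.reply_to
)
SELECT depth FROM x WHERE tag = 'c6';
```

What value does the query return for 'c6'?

Base: id=10 (c15), reply_to=8, depth 0.
Iteration 1: join on id=8 -> c33 (id 8, reply_to=4, depth 1).
Iteration 2: join on id=4 -> c37 (id 4, reply_to=1, depth 2).
Iteration 3: join on id=1 -> c6 (id 1, reply_to=NULL, depth 3).
Iteration 4: reply_to is NULL; no match; recursion stops.

3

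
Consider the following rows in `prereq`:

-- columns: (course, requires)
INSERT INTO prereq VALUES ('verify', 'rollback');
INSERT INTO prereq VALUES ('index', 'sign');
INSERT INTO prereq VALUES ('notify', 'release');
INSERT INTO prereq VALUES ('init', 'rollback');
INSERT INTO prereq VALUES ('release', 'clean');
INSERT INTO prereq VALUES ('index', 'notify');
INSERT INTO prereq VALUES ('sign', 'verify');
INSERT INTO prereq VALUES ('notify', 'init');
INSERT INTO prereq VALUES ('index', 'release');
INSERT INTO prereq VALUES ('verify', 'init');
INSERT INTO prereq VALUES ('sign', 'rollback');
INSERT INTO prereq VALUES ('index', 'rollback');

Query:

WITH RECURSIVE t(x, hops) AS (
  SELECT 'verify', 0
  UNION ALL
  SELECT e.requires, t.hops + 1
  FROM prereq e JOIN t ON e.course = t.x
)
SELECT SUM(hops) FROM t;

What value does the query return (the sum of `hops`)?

4

Base: (verify, hops=0).
Iteration 1: edges from {verify} -> (init, hops=1), (rollback, hops=1).
Iteration 2: edges from {init,rollback} -> (rollback, hops=2).
Iteration 3: no outgoing edges from {rollback}; recursion stops.
SUM(hops) = 0 + 1 + 1 + 2 = 4.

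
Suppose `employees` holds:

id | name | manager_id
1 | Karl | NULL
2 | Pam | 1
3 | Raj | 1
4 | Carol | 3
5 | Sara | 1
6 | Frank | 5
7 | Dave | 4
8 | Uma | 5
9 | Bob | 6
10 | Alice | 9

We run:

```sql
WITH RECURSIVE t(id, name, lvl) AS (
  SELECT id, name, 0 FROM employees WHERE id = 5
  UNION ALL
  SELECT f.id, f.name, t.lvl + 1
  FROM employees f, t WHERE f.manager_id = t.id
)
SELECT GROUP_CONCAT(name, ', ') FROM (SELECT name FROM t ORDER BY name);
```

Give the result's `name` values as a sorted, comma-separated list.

Alice, Bob, Frank, Sara, Uma

Base: id=5 (Sara) at lvl 0.
Iteration 1: rows with manager_id in {5} -> Frank (id 6, lvl 1), Uma (id 8, lvl 1).
Iteration 2: rows with manager_id in {6,8} -> Bob (id 9, lvl 2).
Iteration 3: rows with manager_id in {9} -> Alice (id 10, lvl 3).
Iteration 4: no rows with manager_id in {10}; recursion stops.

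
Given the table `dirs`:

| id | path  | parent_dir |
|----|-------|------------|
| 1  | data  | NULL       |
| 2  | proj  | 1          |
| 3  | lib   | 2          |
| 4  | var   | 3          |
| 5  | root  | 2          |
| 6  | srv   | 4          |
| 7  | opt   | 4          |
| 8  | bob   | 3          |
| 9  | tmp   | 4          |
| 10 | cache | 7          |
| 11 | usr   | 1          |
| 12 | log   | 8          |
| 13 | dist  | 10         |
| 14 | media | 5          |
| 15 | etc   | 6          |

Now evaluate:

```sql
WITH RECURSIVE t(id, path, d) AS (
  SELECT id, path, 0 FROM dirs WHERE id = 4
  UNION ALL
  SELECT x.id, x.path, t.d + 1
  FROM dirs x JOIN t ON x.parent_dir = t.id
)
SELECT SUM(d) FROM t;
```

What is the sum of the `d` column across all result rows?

Base: id=4 (var) at d 0.
Iteration 1: rows with parent_dir in {4} -> srv (id 6, d 1), opt (id 7, d 1), tmp (id 9, d 1).
Iteration 2: rows with parent_dir in {6,7,9} -> cache (id 10, d 2), etc (id 15, d 2).
Iteration 3: rows with parent_dir in {10,15} -> dist (id 13, d 3).
Iteration 4: no rows with parent_dir in {13}; recursion stops.
SUM(d) = 0 + 1 + 1 + 1 + 2 + 2 + 3 = 10.

10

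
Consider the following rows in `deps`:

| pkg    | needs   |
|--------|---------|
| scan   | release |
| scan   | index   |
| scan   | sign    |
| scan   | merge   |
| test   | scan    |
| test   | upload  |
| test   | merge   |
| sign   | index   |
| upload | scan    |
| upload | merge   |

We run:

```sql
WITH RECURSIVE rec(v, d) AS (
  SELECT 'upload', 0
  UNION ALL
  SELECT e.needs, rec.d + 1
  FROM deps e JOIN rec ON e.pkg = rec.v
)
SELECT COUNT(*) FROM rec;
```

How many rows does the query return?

8

Base: (upload, d=0).
Iteration 1: edges from {upload} -> (merge, d=1), (scan, d=1).
Iteration 2: edges from {merge,scan} -> (index, d=2), (merge, d=2), (release, d=2), (sign, d=2).
Iteration 3: edges from {index,merge,release,sign} -> (index, d=3).
Iteration 4: no outgoing edges from {index}; recursion stops.
Total rows emitted: 8.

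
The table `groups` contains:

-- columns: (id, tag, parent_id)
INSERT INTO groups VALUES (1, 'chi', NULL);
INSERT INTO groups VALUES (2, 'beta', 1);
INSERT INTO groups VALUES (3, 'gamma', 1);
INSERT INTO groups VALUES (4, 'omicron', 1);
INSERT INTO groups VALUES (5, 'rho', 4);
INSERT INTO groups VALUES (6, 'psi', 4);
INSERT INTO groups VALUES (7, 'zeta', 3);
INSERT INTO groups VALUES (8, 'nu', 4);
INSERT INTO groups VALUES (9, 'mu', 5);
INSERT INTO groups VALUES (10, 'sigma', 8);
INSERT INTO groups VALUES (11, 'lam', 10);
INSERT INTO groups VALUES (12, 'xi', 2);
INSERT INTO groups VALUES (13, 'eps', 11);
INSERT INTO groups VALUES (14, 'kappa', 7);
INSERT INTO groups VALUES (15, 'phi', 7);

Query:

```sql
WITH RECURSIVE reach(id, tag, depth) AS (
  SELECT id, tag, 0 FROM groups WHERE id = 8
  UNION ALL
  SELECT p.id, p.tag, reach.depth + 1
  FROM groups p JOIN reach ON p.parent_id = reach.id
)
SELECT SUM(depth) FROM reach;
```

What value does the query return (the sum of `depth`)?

Base: id=8 (nu) at depth 0.
Iteration 1: rows with parent_id in {8} -> sigma (id 10, depth 1).
Iteration 2: rows with parent_id in {10} -> lam (id 11, depth 2).
Iteration 3: rows with parent_id in {11} -> eps (id 13, depth 3).
Iteration 4: no rows with parent_id in {13}; recursion stops.
SUM(depth) = 0 + 1 + 2 + 3 = 6.

6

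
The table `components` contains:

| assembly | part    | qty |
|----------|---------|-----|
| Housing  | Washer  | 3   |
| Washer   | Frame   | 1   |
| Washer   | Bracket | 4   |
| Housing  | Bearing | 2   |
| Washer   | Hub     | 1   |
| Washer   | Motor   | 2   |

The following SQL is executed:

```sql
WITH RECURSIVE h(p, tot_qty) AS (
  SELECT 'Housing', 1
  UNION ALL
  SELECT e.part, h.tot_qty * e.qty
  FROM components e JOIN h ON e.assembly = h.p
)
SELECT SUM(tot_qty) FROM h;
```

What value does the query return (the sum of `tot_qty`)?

Base: (Housing, tot_qty=1).
Iteration 1: components of {Housing} -> Bearing = 1*2 = 2, Washer = 1*3 = 3.
Iteration 2: components of {Bearing,Washer} -> Bracket = 3*4 = 12, Frame = 3*1 = 3, Hub = 3*1 = 3, Motor = 3*2 = 6.
Iteration 3: no further components; recursion stops.
SUM(tot_qty) = 1 + 3 + 2 + 3 + 12 + 3 + 6 = 30.

30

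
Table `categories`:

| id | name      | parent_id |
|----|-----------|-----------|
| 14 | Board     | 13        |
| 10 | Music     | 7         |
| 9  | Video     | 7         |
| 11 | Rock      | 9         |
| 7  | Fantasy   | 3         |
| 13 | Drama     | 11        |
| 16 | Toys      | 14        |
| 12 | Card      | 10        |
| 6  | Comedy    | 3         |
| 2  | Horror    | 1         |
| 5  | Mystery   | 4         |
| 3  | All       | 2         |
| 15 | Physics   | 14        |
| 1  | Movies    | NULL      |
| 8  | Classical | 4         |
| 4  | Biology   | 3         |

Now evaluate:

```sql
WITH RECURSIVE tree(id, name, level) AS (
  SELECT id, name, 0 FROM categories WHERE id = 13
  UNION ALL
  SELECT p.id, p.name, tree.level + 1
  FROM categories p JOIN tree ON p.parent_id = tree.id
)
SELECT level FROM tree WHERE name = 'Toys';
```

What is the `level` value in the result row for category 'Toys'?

Base: id=13 (Drama) at level 0.
Iteration 1: rows with parent_id in {13} -> Board (id 14, level 1).
Iteration 2: rows with parent_id in {14} -> Physics (id 15, level 2), Toys (id 16, level 2).
Iteration 3: no rows with parent_id in {15,16}; recursion stops.

2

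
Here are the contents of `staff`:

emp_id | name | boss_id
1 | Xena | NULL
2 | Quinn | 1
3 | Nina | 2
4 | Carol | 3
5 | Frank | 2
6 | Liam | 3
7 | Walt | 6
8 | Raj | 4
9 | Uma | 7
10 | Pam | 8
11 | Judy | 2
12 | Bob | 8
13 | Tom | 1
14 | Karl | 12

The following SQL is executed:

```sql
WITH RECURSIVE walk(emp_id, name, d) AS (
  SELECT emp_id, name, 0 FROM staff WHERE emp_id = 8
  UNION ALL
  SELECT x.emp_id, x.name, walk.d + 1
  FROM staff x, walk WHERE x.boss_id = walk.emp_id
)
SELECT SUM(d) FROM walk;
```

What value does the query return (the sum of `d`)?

Base: emp_id=8 (Raj) at d 0.
Iteration 1: rows with boss_id in {8} -> Pam (id 10, d 1), Bob (id 12, d 1).
Iteration 2: rows with boss_id in {10,12} -> Karl (id 14, d 2).
Iteration 3: no rows with boss_id in {14}; recursion stops.
SUM(d) = 0 + 1 + 1 + 2 = 4.

4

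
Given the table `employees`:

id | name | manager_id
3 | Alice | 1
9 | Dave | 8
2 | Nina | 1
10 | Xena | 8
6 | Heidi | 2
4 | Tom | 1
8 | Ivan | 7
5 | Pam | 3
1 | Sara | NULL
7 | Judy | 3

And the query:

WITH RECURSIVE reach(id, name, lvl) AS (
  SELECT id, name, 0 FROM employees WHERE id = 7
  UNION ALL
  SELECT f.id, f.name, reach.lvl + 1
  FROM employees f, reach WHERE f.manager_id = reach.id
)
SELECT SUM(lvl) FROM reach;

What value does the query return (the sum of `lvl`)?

Base: id=7 (Judy) at lvl 0.
Iteration 1: rows with manager_id in {7} -> Ivan (id 8, lvl 1).
Iteration 2: rows with manager_id in {8} -> Dave (id 9, lvl 2), Xena (id 10, lvl 2).
Iteration 3: no rows with manager_id in {9,10}; recursion stops.
SUM(lvl) = 0 + 1 + 2 + 2 = 5.

5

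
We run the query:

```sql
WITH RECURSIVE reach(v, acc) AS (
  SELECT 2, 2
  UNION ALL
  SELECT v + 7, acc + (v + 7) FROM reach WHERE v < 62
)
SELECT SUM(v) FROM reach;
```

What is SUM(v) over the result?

335

Base: v=2, acc=2.
Iteration 1: 2 < 62 holds -> v = 2 + 7 = 9, acc = 2 + 9 = 11.
Iteration 2: 9 < 62 holds -> v = 9 + 7 = 16, acc = 11 + 16 = 27.
Iteration 3: 16 < 62 holds -> v = 16 + 7 = 23, acc = 27 + 23 = 50.
Iteration 4: 23 < 62 holds -> v = 23 + 7 = 30, acc = 50 + 30 = 80.
Iteration 5: 30 < 62 holds -> v = 30 + 7 = 37, acc = 80 + 37 = 117.
Iteration 6: 37 < 62 holds -> v = 37 + 7 = 44, acc = 117 + 44 = 161.
Iteration 7: 44 < 62 holds -> v = 44 + 7 = 51, acc = 161 + 51 = 212.
Iteration 8: 51 < 62 holds -> v = 51 + 7 = 58, acc = 212 + 58 = 270.
Iteration 9: 58 < 62 holds -> v = 58 + 7 = 65, acc = 270 + 65 = 335.
Iteration 10: 65 < 62 fails; recursion stops.
SUM(v) = 2 + 9 + 16 + 23 + 30 + 37 + 44 + 51 + 58 + 65 = 335.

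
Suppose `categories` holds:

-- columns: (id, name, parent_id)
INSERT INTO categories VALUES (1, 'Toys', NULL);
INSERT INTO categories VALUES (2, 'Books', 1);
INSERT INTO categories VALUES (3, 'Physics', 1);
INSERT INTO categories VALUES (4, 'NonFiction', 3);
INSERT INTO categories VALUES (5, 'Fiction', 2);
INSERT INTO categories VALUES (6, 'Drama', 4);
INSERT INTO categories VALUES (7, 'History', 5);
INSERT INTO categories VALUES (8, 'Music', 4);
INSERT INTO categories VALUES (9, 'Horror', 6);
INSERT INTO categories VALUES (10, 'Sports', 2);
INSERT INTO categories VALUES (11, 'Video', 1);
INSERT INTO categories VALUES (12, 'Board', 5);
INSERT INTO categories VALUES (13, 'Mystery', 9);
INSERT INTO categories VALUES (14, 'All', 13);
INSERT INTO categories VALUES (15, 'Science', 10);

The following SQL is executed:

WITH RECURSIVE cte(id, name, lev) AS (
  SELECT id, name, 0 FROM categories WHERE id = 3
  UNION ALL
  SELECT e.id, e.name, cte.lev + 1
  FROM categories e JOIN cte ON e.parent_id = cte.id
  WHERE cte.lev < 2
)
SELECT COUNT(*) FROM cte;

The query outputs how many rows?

Base: id=3 (Physics) at lev 0.
Iteration 1: rows with parent_id in {3} -> NonFiction (id 4, lev 1).
Iteration 2: rows with parent_id in {4} -> Drama (id 6, lev 2), Music (id 8, lev 2).
Iteration 3: lev < 2 fails for all current rows; recursion stops.
Total rows emitted: 4.

4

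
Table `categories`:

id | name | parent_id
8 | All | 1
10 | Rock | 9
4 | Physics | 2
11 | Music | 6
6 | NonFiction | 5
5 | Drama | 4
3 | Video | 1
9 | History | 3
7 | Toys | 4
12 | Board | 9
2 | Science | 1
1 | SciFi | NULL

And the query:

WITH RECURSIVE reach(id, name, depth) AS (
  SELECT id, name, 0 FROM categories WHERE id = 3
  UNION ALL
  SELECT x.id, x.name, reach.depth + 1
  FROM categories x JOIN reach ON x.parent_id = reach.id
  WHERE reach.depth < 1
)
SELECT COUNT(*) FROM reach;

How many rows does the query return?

2

Base: id=3 (Video) at depth 0.
Iteration 1: rows with parent_id in {3} -> History (id 9, depth 1).
Iteration 2: depth < 1 fails for all current rows; recursion stops.
Total rows emitted: 2.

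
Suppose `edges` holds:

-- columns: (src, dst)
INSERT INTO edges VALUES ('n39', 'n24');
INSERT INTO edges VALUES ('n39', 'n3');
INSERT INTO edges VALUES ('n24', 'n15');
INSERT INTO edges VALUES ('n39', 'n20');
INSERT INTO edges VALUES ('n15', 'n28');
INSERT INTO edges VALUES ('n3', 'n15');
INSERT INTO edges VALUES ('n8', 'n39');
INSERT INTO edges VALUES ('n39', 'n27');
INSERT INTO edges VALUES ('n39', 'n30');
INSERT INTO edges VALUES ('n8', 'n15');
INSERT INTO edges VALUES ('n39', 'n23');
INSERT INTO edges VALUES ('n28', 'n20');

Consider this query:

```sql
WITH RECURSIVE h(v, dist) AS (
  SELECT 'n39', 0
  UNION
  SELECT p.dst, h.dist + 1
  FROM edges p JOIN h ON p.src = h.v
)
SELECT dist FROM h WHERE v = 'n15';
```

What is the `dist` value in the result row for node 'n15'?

2

Base: (n39, dist=0).
Iteration 1: edges from {n39} -> (n20, dist=1), (n23, dist=1), (n24, dist=1), (n27, dist=1), (n3, dist=1), (n30, dist=1).
Iteration 2: edges from {n20,n23,n24,n27,n3,n30} -> (n15, dist=2). [UNION drops 1 duplicate row(s)]
Iteration 3: edges from {n15} -> (n28, dist=3).
Iteration 4: edges from {n28} -> (n20, dist=4).
Iteration 5: no outgoing edges from {n20}; recursion stops.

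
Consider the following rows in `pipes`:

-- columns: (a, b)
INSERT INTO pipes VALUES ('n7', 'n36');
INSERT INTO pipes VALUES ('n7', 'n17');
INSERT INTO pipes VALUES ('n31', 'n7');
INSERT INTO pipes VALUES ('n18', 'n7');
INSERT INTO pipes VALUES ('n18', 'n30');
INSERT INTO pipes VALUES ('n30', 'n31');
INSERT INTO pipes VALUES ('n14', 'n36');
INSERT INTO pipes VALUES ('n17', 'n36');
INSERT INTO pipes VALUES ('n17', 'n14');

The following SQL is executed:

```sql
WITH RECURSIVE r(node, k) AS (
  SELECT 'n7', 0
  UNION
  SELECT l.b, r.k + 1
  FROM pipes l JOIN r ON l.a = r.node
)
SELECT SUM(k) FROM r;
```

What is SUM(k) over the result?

Base: (n7, k=0).
Iteration 1: edges from {n7} -> (n17, k=1), (n36, k=1).
Iteration 2: edges from {n17,n36} -> (n14, k=2), (n36, k=2).
Iteration 3: edges from {n14,n36} -> (n36, k=3).
Iteration 4: no outgoing edges from {n36}; recursion stops.
SUM(k) = 0 + 1 + 1 + 2 + 2 + 3 = 9.

9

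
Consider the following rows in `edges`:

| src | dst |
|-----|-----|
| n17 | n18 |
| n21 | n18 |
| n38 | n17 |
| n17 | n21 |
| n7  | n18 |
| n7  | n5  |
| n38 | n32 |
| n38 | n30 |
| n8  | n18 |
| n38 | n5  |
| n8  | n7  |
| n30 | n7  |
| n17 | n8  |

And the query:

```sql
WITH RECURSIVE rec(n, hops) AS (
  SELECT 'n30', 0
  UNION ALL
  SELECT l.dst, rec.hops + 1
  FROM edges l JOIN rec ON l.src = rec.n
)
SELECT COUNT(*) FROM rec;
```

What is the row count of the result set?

4

Base: (n30, hops=0).
Iteration 1: edges from {n30} -> (n7, hops=1).
Iteration 2: edges from {n7} -> (n18, hops=2), (n5, hops=2).
Iteration 3: no outgoing edges from {n18,n5}; recursion stops.
Total rows emitted: 4.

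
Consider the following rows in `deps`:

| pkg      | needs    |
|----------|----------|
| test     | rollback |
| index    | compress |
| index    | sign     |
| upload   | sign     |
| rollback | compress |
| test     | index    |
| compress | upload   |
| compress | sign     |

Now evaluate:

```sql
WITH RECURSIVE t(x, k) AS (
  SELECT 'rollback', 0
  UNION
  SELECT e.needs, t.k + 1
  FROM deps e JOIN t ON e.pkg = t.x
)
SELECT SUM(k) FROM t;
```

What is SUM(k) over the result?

Base: (rollback, k=0).
Iteration 1: edges from {rollback} -> (compress, k=1).
Iteration 2: edges from {compress} -> (sign, k=2), (upload, k=2).
Iteration 3: edges from {sign,upload} -> (sign, k=3).
Iteration 4: no outgoing edges from {sign}; recursion stops.
SUM(k) = 0 + 1 + 2 + 2 + 3 = 8.

8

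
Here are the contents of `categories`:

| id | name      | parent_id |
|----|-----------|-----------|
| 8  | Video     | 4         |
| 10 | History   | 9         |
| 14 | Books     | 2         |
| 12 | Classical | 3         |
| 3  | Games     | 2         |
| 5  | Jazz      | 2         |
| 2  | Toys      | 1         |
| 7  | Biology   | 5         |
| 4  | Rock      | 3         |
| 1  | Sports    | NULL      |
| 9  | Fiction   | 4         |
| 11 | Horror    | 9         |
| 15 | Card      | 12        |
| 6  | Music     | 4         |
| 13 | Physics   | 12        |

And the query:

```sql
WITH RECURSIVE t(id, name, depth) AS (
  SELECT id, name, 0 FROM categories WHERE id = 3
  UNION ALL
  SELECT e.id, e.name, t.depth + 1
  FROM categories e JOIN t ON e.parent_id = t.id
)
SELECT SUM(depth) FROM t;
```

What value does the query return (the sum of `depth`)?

18

Base: id=3 (Games) at depth 0.
Iteration 1: rows with parent_id in {3} -> Rock (id 4, depth 1), Classical (id 12, depth 1).
Iteration 2: rows with parent_id in {4,12} -> Music (id 6, depth 2), Video (id 8, depth 2), Fiction (id 9, depth 2), Physics (id 13, depth 2), Card (id 15, depth 2).
Iteration 3: rows with parent_id in {6,8,9,13,15} -> History (id 10, depth 3), Horror (id 11, depth 3).
Iteration 4: no rows with parent_id in {10,11}; recursion stops.
SUM(depth) = 0 + 1 + 1 + 2 + 2 + 2 + 2 + 2 + 3 + 3 = 18.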